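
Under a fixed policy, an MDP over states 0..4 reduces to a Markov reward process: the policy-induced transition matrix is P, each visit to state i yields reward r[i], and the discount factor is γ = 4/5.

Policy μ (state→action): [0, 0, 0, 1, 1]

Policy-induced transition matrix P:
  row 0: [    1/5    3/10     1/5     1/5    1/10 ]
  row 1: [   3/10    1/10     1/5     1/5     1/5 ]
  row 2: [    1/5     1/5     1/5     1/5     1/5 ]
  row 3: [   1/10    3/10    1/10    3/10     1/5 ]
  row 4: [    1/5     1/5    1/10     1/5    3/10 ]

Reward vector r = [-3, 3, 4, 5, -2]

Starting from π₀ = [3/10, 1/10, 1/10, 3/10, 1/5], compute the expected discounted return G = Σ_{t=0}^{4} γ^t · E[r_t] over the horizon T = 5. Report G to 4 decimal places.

t=0: π = [0.3000, 0.1000, 0.1000, 0.3000, 0.2000], E[r] = 0.9000, γ^t·E[r] = 0.900000, running G = 0.900000
t=1: π = [0.1800, 0.2500, 0.1500, 0.2300, 0.1900], E[r] = 1.5800, γ^t·E[r] = 1.264000, running G = 2.164000
t=2: π = [0.2020, 0.2160, 0.1580, 0.2230, 0.2010], E[r] = 1.3870, γ^t·E[r] = 0.887680, running G = 3.051680
t=3: π = [0.1993, 0.2209, 0.1576, 0.2223, 0.1999], E[r] = 1.4069, γ^t·E[r] = 0.720333, running G = 3.772013
t=4: π = [0.1999, 0.2201, 0.1578, 0.2222, 0.2001], E[r] = 1.4028, γ^t·E[r] = 0.574579, running G = 4.346591

G = 4.3466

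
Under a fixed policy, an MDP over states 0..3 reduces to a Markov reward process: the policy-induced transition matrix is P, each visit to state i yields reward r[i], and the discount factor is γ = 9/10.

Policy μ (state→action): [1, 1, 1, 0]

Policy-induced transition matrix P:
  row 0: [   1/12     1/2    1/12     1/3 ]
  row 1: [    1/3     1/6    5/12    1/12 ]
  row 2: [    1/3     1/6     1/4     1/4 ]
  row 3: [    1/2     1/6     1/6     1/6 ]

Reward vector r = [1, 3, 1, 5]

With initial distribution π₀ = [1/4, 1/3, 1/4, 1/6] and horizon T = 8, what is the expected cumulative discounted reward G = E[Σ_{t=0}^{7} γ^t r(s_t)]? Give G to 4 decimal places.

t=0: π = [0.2500, 0.3333, 0.2500, 0.1667], E[r] = 2.3333, γ^t·E[r] = 2.333333, running G = 2.333333
t=1: π = [0.2986, 0.2500, 0.2500, 0.2014], E[r] = 2.3056, γ^t·E[r] = 2.075000, running G = 4.408333
t=2: π = [0.2922, 0.2662, 0.2251, 0.2164], E[r] = 2.3981, γ^t·E[r] = 1.942500, running G = 6.350833
t=3: π = [0.2963, 0.2641, 0.2276, 0.2120], E[r] = 2.3760, γ^t·E[r] = 1.732078, running G = 8.082911
t=4: π = [0.2946, 0.2654, 0.2270, 0.2130], E[r] = 2.3830, γ^t·E[r] = 1.563469, running G = 9.646380
t=5: π = [0.2952, 0.2649, 0.2274, 0.2126], E[r] = 2.3799, γ^t·E[r] = 1.405327, running G = 11.051707
t=6: π = [0.2950, 0.2651, 0.2272, 0.2127], E[r] = 2.3811, γ^t·E[r] = 1.265416, running G = 12.317123
t=7: π = [0.2951, 0.2650, 0.2273, 0.2127], E[r] = 2.3807, γ^t·E[r] = 1.138667, running G = 13.455790

G = 13.4558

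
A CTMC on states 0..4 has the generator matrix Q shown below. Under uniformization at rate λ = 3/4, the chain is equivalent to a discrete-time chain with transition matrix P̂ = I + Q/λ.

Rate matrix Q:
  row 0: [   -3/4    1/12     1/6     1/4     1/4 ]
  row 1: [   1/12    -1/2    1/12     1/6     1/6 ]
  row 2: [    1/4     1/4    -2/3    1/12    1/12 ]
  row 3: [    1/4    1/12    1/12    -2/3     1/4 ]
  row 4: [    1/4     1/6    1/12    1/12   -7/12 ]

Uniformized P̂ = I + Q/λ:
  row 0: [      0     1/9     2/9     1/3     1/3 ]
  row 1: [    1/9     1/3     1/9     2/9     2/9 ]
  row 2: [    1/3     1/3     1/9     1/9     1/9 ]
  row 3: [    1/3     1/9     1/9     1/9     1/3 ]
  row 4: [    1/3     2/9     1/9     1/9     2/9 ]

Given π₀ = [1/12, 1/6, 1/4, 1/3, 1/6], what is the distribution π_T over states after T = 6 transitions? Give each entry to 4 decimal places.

π = [0.2134, 0.2172, 0.1350, 0.1830, 0.2514]

t=0: π = [0.0833, 0.1667, 0.2500, 0.3333, 0.1667]
t=1: π = [0.2685, 0.2222, 0.1204, 0.1481, 0.2407]
t=2: π = [0.1944, 0.2140, 0.1409, 0.1955, 0.2551]
t=3: π = [0.2210, 0.2183, 0.1327, 0.1781, 0.2499]
t=4: π = [0.2112, 0.2169, 0.1357, 0.1845, 0.2518]
t=5: π = [0.2147, 0.2174, 0.1346, 0.1821, 0.2511]
t=6: π = [0.2134, 0.2172, 0.1350, 0.1830, 0.2514]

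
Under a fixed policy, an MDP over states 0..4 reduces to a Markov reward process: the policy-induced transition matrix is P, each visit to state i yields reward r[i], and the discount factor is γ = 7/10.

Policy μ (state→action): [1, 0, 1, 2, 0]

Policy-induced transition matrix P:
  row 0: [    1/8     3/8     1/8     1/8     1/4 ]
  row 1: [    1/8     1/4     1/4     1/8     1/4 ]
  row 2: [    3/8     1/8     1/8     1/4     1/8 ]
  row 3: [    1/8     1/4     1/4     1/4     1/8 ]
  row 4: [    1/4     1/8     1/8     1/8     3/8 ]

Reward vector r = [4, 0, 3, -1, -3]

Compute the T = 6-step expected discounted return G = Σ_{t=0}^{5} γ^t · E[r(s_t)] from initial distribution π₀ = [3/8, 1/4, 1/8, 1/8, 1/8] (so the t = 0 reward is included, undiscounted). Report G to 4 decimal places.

t=0: π = [0.3750, 0.2500, 0.1250, 0.1250, 0.1250], E[r] = 1.3750, γ^t·E[r] = 1.375000, running G = 1.375000
t=1: π = [0.1719, 0.2656, 0.1719, 0.1563, 0.2344], E[r] = 0.3438, γ^t·E[r] = 0.240625, running G = 1.615625
t=2: π = [0.1973, 0.2207, 0.1777, 0.1660, 0.2383], E[r] = 0.4414, γ^t·E[r] = 0.216289, running G = 1.831914
t=3: π = [0.1992, 0.2227, 0.1733, 0.1680, 0.2368], E[r] = 0.4385, γ^t·E[r] = 0.150397, running G = 1.982312
t=4: π = [0.1979, 0.2236, 0.1738, 0.1677, 0.2369], E[r] = 0.4348, γ^t·E[r] = 0.104384, running G = 2.086696
t=5: π = [0.1981, 0.2234, 0.1739, 0.1677, 0.2369], E[r] = 0.4356, γ^t·E[r] = 0.073204, running G = 2.159899

G = 2.1599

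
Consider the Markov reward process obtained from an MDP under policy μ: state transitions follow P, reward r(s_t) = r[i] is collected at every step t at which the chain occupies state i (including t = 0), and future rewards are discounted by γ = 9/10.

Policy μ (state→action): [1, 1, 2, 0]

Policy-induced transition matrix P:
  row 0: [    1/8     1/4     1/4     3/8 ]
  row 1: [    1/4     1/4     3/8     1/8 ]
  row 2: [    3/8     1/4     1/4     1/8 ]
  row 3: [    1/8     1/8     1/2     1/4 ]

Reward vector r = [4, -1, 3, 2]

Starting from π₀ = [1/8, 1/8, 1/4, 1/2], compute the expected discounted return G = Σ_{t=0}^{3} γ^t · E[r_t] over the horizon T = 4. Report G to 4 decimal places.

t=0: π = [0.1250, 0.1250, 0.2500, 0.5000], E[r] = 2.1250, γ^t·E[r] = 2.125000, running G = 2.125000
t=1: π = [0.2031, 0.1875, 0.3906, 0.2188], E[r] = 2.2344, γ^t·E[r] = 2.010938, running G = 4.135938
t=2: π = [0.2461, 0.2227, 0.3281, 0.2031], E[r] = 2.1523, γ^t·E[r] = 1.743398, running G = 5.879336
t=3: π = [0.2349, 0.2246, 0.3286, 0.2119], E[r] = 2.1245, γ^t·E[r] = 1.548769, running G = 7.428105

G = 7.4281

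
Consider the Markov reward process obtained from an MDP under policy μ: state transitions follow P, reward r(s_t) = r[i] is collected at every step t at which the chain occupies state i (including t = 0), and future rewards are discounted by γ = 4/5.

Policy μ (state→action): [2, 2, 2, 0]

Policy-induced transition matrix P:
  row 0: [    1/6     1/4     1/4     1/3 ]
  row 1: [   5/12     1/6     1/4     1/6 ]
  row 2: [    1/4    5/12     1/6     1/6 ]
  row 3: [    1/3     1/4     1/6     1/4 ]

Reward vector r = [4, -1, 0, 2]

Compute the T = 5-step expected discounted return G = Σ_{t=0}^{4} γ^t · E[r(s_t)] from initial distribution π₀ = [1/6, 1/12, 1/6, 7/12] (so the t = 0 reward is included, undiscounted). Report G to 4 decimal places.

G = 5.0137

t=0: π = [0.1667, 0.0833, 0.1667, 0.5833], E[r] = 1.7500, γ^t·E[r] = 1.750000, running G = 1.750000
t=1: π = [0.2986, 0.2708, 0.1875, 0.2431], E[r] = 1.4097, γ^t·E[r] = 1.127778, running G = 2.877778
t=2: π = [0.2905, 0.2587, 0.2141, 0.2367], E[r] = 1.3767, γ^t·E[r] = 0.881111, running G = 3.758889
t=3: π = [0.2886, 0.2641, 0.2124, 0.2348], E[r] = 1.3600, γ^t·E[r] = 0.696321, running G = 4.455210
t=4: π = [0.2895, 0.2634, 0.2127, 0.2343], E[r] = 1.3634, γ^t·E[r] = 0.558461, running G = 5.013671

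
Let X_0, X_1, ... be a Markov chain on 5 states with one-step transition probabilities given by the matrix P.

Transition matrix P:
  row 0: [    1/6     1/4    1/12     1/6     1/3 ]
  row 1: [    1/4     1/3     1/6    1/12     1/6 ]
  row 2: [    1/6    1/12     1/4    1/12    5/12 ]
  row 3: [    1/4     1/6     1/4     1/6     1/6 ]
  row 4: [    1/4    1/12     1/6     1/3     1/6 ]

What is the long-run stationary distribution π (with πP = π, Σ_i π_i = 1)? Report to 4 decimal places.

Balance equations π_j = Σ_i π_i·P[i][j]:
  π_0 = 1/6·π_0 + 1/4·π_1 + 1/6·π_2 + 1/4·π_3 + 1/4·π_4
  π_1 = 1/4·π_0 + 1/3·π_1 + 1/12·π_2 + 1/6·π_3 + 1/12·π_4
  π_2 = 1/12·π_0 + 1/6·π_1 + 1/4·π_2 + 1/4·π_3 + 1/6·π_4
  π_3 = 1/6·π_0 + 1/12·π_1 + 1/12·π_2 + 1/6·π_3 + 1/3·π_4
  normalize: π_0 + π_1 + π_2 + π_3 + π_4 = 1
Solving the linear system gives exactly π = [1349/6215, 668/3729, 1108/6215, 1107/6215, 4613/18645].

π = [0.2171, 0.1791, 0.1783, 0.1781, 0.2474]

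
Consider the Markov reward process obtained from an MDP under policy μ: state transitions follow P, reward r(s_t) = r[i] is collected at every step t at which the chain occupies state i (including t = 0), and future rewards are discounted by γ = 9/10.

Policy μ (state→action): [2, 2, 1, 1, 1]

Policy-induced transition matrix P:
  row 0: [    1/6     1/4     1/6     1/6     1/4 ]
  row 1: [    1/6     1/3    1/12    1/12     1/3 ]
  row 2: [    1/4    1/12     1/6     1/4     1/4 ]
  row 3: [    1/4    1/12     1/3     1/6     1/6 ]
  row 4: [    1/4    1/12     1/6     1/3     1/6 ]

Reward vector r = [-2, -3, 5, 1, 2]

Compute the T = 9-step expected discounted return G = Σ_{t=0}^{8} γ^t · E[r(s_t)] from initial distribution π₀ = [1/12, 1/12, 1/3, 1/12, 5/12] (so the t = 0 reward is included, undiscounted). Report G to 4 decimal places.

G = 5.7739

t=0: π = [0.0833, 0.0833, 0.3333, 0.0833, 0.4167], E[r] = 2.1667, γ^t·E[r] = 2.166667, running G = 2.166667
t=1: π = [0.2361, 0.1181, 0.1736, 0.2569, 0.2153], E[r] = 0.7292, γ^t·E[r] = 0.656250, running G = 2.822917
t=2: π = [0.2205, 0.1522, 0.1997, 0.2072, 0.2205], E[r] = 0.7488, γ^t·E[r] = 0.606563, running G = 3.429479
t=3: π = [0.2189, 0.1581, 0.1885, 0.2074, 0.2270], E[r] = 0.6917, γ^t·E[r] = 0.504281, running G = 3.933760
t=4: π = [0.2186, 0.1594, 0.1881, 0.2070, 0.2270], E[r] = 0.6860, γ^t·E[r] = 0.450098, running G = 4.383859
t=5: π = [0.2185, 0.1596, 0.1879, 0.2069, 0.2271], E[r] = 0.6848, γ^t·E[r] = 0.404345, running G = 4.788203
t=6: π = [0.2185, 0.1597, 0.1878, 0.2069, 0.2271], E[r] = 0.6844, γ^t·E[r] = 0.363742, running G = 5.151946
t=7: π = [0.2185, 0.1597, 0.1878, 0.2069, 0.2271], E[r] = 0.6844, γ^t·E[r] = 0.327344, running G = 5.479289
t=8: π = [0.2185, 0.1597, 0.1878, 0.2069, 0.2271], E[r] = 0.6844, γ^t·E[r] = 0.294604, running G = 5.773894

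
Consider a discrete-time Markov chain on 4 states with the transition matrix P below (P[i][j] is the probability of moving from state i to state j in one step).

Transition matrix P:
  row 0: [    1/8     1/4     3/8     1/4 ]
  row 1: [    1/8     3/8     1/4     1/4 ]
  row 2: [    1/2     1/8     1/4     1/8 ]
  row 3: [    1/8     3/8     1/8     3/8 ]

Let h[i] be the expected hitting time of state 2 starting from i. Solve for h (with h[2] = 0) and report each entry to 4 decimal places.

h = [3.8058, 4.3495, 0.0000, 4.9709]

First-step conditioning: h[2] = 0; for i ≠ 2, h[i] = 1 + Σ_k P[i][k]·h[k].
  h[0] = 1 + 1/8·h[0] + 1/4·h[1] + 1/4·h[3]
  h[1] = 1 + 1/8·h[0] + 3/8·h[1] + 1/4·h[3]
  h[3] = 1 + 1/8·h[0] + 3/8·h[1] + 3/8·h[3]
Solving the 3×3 linear system over states ≠ 2 gives exactly h = [392/103, 448/103, 0, 512/103] (h[2] = 0 is the target).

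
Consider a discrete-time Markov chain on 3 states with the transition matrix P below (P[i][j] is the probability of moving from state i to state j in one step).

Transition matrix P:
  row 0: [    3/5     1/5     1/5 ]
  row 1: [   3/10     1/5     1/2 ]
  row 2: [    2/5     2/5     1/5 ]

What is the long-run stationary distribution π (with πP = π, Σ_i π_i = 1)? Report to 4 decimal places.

π = [0.4681, 0.2553, 0.2766]

Balance equations π_j = Σ_i π_i·P[i][j]:
  π_0 = 3/5·π_0 + 3/10·π_1 + 2/5·π_2
  π_1 = 1/5·π_0 + 1/5·π_1 + 2/5·π_2
  normalize: π_0 + π_1 + π_2 = 1
Solving the linear system gives exactly π = [22/47, 12/47, 13/47].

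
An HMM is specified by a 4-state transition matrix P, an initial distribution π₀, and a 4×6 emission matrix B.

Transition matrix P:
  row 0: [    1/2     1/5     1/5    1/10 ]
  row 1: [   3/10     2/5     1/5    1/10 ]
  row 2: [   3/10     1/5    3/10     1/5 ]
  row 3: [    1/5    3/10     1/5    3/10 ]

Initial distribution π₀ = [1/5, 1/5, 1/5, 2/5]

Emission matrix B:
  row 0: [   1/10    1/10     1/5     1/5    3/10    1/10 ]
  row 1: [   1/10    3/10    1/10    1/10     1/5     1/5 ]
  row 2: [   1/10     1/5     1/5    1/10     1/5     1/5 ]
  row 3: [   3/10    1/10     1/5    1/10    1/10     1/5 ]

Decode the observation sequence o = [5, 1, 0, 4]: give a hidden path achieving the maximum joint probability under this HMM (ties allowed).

path = [3, 1, 0, 0]

t=0: δ = [2.000e-02, 4.000e-02, 4.000e-02, 8.000e-02]  (obs o_0=5)
t=1: δ = [1.600e-03, 7.200e-03, 3.200e-03, 2.400e-03]  ψ = [3, 3, 3, 3]  (obs o_1=1)
t=2: δ = [2.160e-04, 2.880e-04, 1.440e-04, 2.160e-04]  ψ = [1, 1, 1, 1]  (obs o_2=0)
t=3: δ = [3.240e-05, 2.304e-05, 1.152e-05, 6.480e-06]  ψ = [0, 1, 1, 3]  (obs o_3=4)
backtrack: best end state = 0; path = [3, 1, 0, 0]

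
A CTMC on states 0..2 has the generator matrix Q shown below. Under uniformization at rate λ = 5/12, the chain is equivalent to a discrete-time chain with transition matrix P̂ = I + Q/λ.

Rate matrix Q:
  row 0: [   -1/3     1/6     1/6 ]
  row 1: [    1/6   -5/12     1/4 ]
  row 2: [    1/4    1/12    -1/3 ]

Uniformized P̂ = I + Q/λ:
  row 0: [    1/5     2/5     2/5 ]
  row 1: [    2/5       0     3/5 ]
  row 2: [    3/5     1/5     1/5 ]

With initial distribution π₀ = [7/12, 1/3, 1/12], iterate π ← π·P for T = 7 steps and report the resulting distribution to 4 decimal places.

π = [0.3955, 0.2325, 0.3720]

t=0: π = [0.5833, 0.3333, 0.0833]
t=1: π = [0.3000, 0.2500, 0.4500]
t=2: π = [0.4300, 0.2100, 0.3600]
t=3: π = [0.3860, 0.2440, 0.3700]
t=4: π = [0.3968, 0.2284, 0.3748]
t=5: π = [0.3956, 0.2337, 0.3707]
t=6: π = [0.3950, 0.2324, 0.3726]
t=7: π = [0.3955, 0.2325, 0.3720]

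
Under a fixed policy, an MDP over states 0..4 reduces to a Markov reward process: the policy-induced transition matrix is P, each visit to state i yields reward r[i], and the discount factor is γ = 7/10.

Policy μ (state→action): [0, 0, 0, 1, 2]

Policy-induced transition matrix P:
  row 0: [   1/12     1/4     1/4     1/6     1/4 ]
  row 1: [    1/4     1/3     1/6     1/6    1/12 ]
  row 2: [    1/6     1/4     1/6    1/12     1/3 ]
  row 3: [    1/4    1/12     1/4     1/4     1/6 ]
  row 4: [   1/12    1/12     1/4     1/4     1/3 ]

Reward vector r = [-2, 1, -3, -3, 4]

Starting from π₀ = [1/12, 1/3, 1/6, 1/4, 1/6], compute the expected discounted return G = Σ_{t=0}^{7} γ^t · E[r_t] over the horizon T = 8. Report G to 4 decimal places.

G = -1.3552

t=0: π = [0.0833, 0.3333, 0.1667, 0.2500, 0.1667], E[r] = -0.4167, γ^t·E[r] = -0.416667, running G = -0.416667
t=1: π = [0.1944, 0.2083, 0.2083, 0.1875, 0.2014], E[r] = -0.5625, γ^t·E[r] = -0.393750, running G = -0.810417
t=2: π = [0.1667, 0.2025, 0.2153, 0.1817, 0.2338], E[r] = -0.3866, γ^t·E[r] = -0.189421, running G = -0.999838
t=3: π = [0.1653, 0.1976, 0.2152, 0.1834, 0.2385], E[r] = -0.3745, γ^t·E[r] = -0.128460, running G = -1.128298
t=4: π = [0.1648, 0.1962, 0.2156, 0.1839, 0.2396], E[r] = -0.3735, γ^t·E[r] = -0.089671, running G = -1.217968
t=5: π = [0.1646, 0.1958, 0.2157, 0.1840, 0.2399], E[r] = -0.3729, γ^t·E[r] = -0.062671, running G = -1.280639
t=6: π = [0.1646, 0.1957, 0.2157, 0.1840, 0.2400], E[r] = -0.3727, γ^t·E[r] = -0.043848, running G = -1.324487
t=7: π = [0.1646, 0.1956, 0.2157, 0.1840, 0.2400], E[r] = -0.3727, γ^t·E[r] = -0.030690, running G = -1.355177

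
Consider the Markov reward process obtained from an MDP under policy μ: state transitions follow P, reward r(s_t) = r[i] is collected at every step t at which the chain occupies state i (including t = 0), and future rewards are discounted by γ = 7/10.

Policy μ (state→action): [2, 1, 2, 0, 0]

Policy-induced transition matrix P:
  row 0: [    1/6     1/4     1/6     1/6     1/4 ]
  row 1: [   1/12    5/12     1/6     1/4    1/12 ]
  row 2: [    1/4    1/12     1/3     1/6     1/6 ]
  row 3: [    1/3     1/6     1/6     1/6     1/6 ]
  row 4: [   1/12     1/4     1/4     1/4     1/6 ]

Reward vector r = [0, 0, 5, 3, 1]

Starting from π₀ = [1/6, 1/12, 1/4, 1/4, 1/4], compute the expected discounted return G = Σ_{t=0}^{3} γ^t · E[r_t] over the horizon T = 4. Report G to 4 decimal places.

G = 5.1257

t=0: π = [0.1667, 0.0833, 0.2500, 0.2500, 0.2500], E[r] = 2.2500, γ^t·E[r] = 2.250000, running G = 2.250000
t=1: π = [0.2014, 0.2014, 0.2292, 0.1944, 0.1736], E[r] = 1.9028, γ^t·E[r] = 1.331944, running G = 3.581944
t=2: π = [0.1869, 0.2292, 0.2193, 0.1979, 0.1667], E[r] = 1.8571, γ^t·E[r] = 0.909959, running G = 4.491904
t=3: π = [0.1849, 0.2351, 0.2171, 0.1997, 0.1631], E[r] = 1.8477, γ^t·E[r] = 0.633746, running G = 5.125650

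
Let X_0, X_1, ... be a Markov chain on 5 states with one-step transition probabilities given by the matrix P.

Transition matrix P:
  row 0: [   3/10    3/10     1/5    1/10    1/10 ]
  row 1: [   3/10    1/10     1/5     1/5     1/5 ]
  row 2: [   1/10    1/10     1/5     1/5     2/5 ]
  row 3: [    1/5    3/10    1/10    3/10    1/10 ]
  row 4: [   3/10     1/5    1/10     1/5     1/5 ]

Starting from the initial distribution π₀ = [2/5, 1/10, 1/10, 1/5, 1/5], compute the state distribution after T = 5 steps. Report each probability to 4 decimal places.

π = [0.2482, 0.2074, 0.1617, 0.1946, 0.1881]

t=0: π = [0.4000, 0.1000, 0.1000, 0.2000, 0.2000]
t=1: π = [0.2600, 0.2400, 0.1600, 0.1800, 0.1600]
t=2: π = [0.2500, 0.2040, 0.1660, 0.1920, 0.1880]
t=3: π = [0.2476, 0.2072, 0.1620, 0.1942, 0.1890]
t=4: π = [0.2482, 0.2073, 0.1617, 0.1947, 0.1882]
t=5: π = [0.2482, 0.2074, 0.1617, 0.1946, 0.1881]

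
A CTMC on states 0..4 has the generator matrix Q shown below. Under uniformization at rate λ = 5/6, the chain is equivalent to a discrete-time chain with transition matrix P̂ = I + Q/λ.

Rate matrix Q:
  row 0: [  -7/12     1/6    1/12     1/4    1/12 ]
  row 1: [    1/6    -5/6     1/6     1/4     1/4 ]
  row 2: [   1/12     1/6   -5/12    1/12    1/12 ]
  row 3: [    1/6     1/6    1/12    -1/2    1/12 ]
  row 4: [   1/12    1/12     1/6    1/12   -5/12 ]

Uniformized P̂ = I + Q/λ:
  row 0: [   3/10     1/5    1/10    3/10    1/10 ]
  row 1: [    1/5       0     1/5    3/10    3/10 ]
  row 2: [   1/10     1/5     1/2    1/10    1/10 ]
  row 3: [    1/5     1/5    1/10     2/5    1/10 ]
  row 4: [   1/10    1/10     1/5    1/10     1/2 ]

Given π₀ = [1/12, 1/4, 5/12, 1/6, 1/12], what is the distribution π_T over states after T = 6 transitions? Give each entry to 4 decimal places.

t=0: π = [0.0833, 0.2500, 0.4167, 0.1667, 0.0833]
t=1: π = [0.1583, 0.1417, 0.3000, 0.2167, 0.1833]
t=2: π = [0.1675, 0.1533, 0.2525, 0.2250, 0.2017]
t=3: π = [0.1713, 0.1492, 0.2365, 0.2317, 0.2113]
t=4: π = [0.1724, 0.1490, 0.2307, 0.2336, 0.2144]
t=5: π = [0.1727, 0.1488, 0.2286, 0.2344, 0.2156]
t=6: π = [0.1729, 0.1487, 0.2279, 0.2346, 0.2160]

π = [0.1729, 0.1487, 0.2279, 0.2346, 0.2160]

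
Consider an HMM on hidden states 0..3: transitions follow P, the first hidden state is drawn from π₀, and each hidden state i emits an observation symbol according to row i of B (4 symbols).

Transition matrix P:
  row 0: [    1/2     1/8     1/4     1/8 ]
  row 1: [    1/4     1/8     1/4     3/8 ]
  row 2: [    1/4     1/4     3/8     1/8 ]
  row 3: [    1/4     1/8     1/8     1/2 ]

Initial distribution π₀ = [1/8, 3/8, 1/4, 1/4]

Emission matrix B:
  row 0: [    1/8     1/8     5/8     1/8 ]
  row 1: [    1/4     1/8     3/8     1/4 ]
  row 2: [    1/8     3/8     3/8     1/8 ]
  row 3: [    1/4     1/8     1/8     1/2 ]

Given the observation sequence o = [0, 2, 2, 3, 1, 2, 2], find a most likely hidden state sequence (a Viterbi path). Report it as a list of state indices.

path = [1, 0, 0, 0, 0, 0, 0]

t=0: δ = [1.562e-02, 9.375e-02, 3.125e-02, 6.250e-02]  (obs o_0=0)
t=1: δ = [1.465e-02, 4.395e-03, 8.789e-03, 4.395e-03]  ψ = [1, 1, 1, 1]  (obs o_1=2)
t=2: δ = [4.578e-03, 8.240e-04, 1.373e-03, 2.747e-04]  ψ = [0, 2, 0, 3]  (obs o_2=2)
t=3: δ = [2.861e-04, 1.431e-04, 1.431e-04, 2.861e-04]  ψ = [0, 0, 0, 0]  (obs o_3=3)
t=4: δ = [1.788e-05, 4.470e-06, 2.682e-05, 1.788e-05]  ψ = [0, 0, 0, 3]  (obs o_4=1)
t=5: δ = [5.588e-06, 2.515e-06, 3.772e-06, 1.118e-06]  ψ = [0, 2, 2, 3]  (obs o_5=2)
t=6: δ = [1.746e-06, 3.536e-07, 5.304e-07, 1.179e-07]  ψ = [0, 2, 2, 1]  (obs o_6=2)
backtrack: best end state = 0; path = [1, 0, 0, 0, 0, 0, 0]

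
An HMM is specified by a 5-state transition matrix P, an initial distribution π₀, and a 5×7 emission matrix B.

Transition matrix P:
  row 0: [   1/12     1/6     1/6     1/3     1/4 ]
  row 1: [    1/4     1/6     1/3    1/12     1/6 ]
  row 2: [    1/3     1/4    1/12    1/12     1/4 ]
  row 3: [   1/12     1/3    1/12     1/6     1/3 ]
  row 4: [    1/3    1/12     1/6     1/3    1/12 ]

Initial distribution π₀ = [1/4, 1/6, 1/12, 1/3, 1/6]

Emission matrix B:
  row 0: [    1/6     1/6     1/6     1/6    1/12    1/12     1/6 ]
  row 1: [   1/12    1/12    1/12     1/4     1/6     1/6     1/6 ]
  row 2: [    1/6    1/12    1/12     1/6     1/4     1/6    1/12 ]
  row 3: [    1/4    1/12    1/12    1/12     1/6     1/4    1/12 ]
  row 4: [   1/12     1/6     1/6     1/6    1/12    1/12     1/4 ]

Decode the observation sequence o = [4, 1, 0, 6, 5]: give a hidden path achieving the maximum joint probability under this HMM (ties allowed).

path = [3, 4, 3, 4, 3]

t=0: δ = [2.083e-02, 2.778e-02, 2.083e-02, 5.556e-02, 1.389e-02]  (obs o_0=4)
t=1: δ = [1.157e-03, 1.543e-03, 7.716e-04, 7.716e-04, 3.086e-03]  ψ = [1, 3, 1, 3, 3]  (obs o_1=1)
t=2: δ = [1.715e-04, 2.143e-05, 8.573e-05, 2.572e-04, 2.411e-05]  ψ = [4, 1, 1, 4, 0]  (obs o_2=0)
t=3: δ = [4.763e-06, 1.429e-05, 2.381e-06, 4.763e-06, 2.143e-05]  ψ = [2, 3, 0, 0, 3]  (obs o_3=6)
t=4: δ = [5.954e-07, 3.969e-07, 7.938e-07, 1.786e-06, 1.985e-07]  ψ = [4, 1, 1, 4, 1]  (obs o_4=5)
backtrack: best end state = 3; path = [3, 4, 3, 4, 3]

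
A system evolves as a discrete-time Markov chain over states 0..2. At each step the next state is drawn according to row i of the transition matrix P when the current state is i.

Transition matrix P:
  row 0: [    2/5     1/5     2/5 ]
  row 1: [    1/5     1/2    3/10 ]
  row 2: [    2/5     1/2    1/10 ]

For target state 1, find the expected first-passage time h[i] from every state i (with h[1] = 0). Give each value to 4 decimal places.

h = [3.4211, 0.0000, 2.6316]

First-step conditioning: h[1] = 0; for i ≠ 1, h[i] = 1 + Σ_k P[i][k]·h[k].
  h[0] = 1 + 2/5·h[0] + 2/5·h[2]
  h[2] = 1 + 2/5·h[0] + 1/10·h[2]
Solving the 2×2 linear system over states ≠ 1 gives exactly h = [65/19, 0, 50/19] (h[1] = 0 is the target).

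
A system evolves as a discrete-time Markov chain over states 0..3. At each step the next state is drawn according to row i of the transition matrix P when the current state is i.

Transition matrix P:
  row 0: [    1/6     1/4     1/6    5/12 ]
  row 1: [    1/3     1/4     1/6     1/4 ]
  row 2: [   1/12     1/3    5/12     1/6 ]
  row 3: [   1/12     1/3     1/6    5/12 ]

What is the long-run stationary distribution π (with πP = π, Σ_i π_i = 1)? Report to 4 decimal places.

π = [0.1712, 0.2945, 0.2222, 0.3120]

Balance equations π_j = Σ_i π_i·P[i][j]:
  π_0 = 1/6·π_0 + 1/3·π_1 + 1/12·π_2 + 1/12·π_3
  π_1 = 1/4·π_0 + 1/4·π_1 + 1/3·π_2 + 1/3·π_3
  π_2 = 1/6·π_0 + 1/6·π_1 + 5/12·π_2 + 1/6·π_3
  normalize: π_0 + π_1 + π_2 + π_3 = 1
Solving the linear system gives exactly π = [25/146, 43/146, 2/9, 205/657].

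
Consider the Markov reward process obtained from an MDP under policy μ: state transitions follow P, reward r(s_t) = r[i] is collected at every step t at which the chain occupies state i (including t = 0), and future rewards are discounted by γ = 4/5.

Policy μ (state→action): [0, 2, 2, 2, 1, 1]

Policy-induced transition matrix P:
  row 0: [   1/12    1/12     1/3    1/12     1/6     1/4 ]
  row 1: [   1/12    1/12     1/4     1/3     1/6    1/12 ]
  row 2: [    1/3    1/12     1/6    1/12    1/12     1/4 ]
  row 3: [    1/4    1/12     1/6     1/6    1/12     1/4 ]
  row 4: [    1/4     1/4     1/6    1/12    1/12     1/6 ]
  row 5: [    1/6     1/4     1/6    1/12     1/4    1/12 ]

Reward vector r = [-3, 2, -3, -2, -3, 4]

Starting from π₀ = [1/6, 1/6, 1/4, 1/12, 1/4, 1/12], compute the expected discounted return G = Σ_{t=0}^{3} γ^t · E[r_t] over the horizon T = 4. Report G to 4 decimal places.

G = -3.2186

t=0: π = [0.1667, 0.1667, 0.2500, 0.0833, 0.2500, 0.0833], E[r] = -1.5000, γ^t·E[r] = -1.500000, running G = -1.500000
t=1: π = [0.2083, 0.1389, 0.2083, 0.1319, 0.1250, 0.1875], E[r] = -0.8611, γ^t·E[r] = -0.688889, running G = -2.188889
t=2: π = [0.1939, 0.1354, 0.2130, 0.1291, 0.1435, 0.1852], E[r] = -0.8976, γ^t·E[r] = -0.574444, running G = -2.763333
t=3: π = [0.1974, 0.1381, 0.2103, 0.1279, 0.1416, 0.1846], E[r] = -0.8892, γ^t·E[r] = -0.455284, running G = -3.218617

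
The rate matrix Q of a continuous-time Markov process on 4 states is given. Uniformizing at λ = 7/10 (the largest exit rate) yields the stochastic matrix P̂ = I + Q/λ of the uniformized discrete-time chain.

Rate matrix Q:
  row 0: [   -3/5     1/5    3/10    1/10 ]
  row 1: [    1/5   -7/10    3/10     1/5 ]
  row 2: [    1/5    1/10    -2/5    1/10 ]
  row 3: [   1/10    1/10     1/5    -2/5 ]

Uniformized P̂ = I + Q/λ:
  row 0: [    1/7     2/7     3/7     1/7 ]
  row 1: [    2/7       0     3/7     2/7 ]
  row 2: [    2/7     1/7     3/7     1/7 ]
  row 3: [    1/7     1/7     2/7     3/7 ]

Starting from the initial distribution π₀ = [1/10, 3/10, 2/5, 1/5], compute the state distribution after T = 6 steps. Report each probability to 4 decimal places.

π = [0.2212, 0.1527, 0.3956, 0.2305]

t=0: π = [0.1000, 0.3000, 0.4000, 0.2000]
t=1: π = [0.2429, 0.1143, 0.4000, 0.2429]
t=2: π = [0.2163, 0.1612, 0.3939, 0.2286]
t=3: π = [0.2222, 0.1507, 0.3959, 0.2312]
t=4: π = [0.2209, 0.1531, 0.3955, 0.2304]
t=5: π = [0.2212, 0.1526, 0.3957, 0.2306]
t=6: π = [0.2212, 0.1527, 0.3956, 0.2305]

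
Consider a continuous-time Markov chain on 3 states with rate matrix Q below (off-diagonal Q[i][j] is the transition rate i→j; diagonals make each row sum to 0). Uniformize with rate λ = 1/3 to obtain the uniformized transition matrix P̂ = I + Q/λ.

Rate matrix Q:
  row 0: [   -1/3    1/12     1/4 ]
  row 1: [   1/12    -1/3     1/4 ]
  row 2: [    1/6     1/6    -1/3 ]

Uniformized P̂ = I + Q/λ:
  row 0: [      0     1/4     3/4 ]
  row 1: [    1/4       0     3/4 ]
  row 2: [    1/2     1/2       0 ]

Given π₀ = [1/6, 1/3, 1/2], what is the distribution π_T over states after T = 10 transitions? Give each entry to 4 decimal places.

t=0: π = [0.1667, 0.3333, 0.5000]
t=1: π = [0.3333, 0.2917, 0.3750]
t=2: π = [0.2604, 0.2708, 0.4688]
t=3: π = [0.3021, 0.2995, 0.3984]
t=4: π = [0.2741, 0.2747, 0.4512]
t=5: π = [0.2943, 0.2941, 0.4116]
t=6: π = [0.2793, 0.2794, 0.4413]
t=7: π = [0.2905, 0.2905, 0.4190]
t=8: π = [0.2821, 0.2821, 0.4357]
t=9: π = [0.2884, 0.2884, 0.4232]
t=10: π = [0.2837, 0.2837, 0.4326]

π = [0.2837, 0.2837, 0.4326]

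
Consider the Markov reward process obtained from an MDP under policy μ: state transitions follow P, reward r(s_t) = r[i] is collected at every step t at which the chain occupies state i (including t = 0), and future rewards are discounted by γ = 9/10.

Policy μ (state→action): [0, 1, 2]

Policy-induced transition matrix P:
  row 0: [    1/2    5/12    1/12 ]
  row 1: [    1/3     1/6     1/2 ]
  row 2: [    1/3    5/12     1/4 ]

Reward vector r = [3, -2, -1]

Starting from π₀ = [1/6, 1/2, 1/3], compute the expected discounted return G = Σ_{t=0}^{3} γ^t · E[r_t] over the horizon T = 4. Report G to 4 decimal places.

G = -0.3161

t=0: π = [0.1667, 0.5000, 0.3333], E[r] = -0.8333, γ^t·E[r] = -0.833333, running G = -0.833333
t=1: π = [0.3611, 0.2917, 0.3472], E[r] = 0.1528, γ^t·E[r] = 0.137500, running G = -0.695833
t=2: π = [0.3935, 0.3438, 0.2627], E[r] = 0.2303, γ^t·E[r] = 0.186563, running G = -0.509271
t=3: π = [0.3989, 0.3307, 0.2704], E[r] = 0.2649, γ^t·E[r] = 0.193148, running G = -0.316122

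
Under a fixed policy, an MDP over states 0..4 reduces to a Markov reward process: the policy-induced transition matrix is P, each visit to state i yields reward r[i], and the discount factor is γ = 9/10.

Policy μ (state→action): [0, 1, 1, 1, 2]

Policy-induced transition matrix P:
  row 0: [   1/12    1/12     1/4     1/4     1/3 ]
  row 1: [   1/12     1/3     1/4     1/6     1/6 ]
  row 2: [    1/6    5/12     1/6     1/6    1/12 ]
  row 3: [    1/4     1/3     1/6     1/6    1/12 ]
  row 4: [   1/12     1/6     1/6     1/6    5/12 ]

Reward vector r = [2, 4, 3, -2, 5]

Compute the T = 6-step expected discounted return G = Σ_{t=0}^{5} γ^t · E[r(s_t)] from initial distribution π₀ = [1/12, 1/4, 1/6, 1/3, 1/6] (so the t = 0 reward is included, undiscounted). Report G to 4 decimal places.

G = 11.6707

t=0: π = [0.0833, 0.2500, 0.1667, 0.3333, 0.1667], E[r] = 1.8333, γ^t·E[r] = 1.833333, running G = 1.833333
t=1: π = [0.1528, 0.2986, 0.1944, 0.1736, 0.1806], E[r] = 2.6389, γ^t·E[r] = 2.375000, running G = 4.208333
t=2: π = [0.1285, 0.2813, 0.2043, 0.1794, 0.2066], E[r] = 2.6690, γ^t·E[r] = 2.161875, running G = 6.370208
t=3: π = [0.1303, 0.2838, 0.2008, 0.1774, 0.2078], E[r] = 2.6822, γ^t·E[r] = 1.955320, running G = 8.325529
t=4: π = [0.1296, 0.2829, 0.2012, 0.1775, 0.2088], E[r] = 2.6832, γ^t·E[r] = 1.760474, running G = 10.086002
t=5: π = [0.1297, 0.2829, 0.2010, 0.1775, 0.2089], E[r] = 2.6837, γ^t·E[r] = 1.584691, running G = 11.670693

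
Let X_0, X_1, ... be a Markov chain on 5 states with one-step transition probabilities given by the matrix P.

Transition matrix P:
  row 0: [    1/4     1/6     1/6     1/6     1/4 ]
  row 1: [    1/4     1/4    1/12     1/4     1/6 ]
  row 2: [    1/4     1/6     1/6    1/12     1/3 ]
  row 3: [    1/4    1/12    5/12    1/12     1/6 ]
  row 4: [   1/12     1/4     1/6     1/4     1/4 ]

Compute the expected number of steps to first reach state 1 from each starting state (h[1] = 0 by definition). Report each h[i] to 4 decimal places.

h = [5.7238, 0.0000, 5.6492, 6.1806, 5.2849]

First-step conditioning: h[1] = 0; for i ≠ 1, h[i] = 1 + Σ_k P[i][k]·h[k].
  h[0] = 1 + 1/4·h[0] + 1/6·h[2] + 1/6·h[3] + 1/4·h[4]
  h[2] = 1 + 1/4·h[0] + 1/6·h[2] + 1/12·h[3] + 1/3·h[4]
  h[3] = 1 + 1/4·h[0] + 5/12·h[2] + 1/12·h[3] + 1/6·h[4]
  h[4] = 1 + 1/12·h[0] + 1/6·h[2] + 1/4·h[3] + 1/4·h[4]
Solving the 4×4 linear system over states ≠ 1 gives exactly h = [23004/4019, 0, 22704/4019, 24840/4019, 21240/4019] (h[1] = 0 is the target).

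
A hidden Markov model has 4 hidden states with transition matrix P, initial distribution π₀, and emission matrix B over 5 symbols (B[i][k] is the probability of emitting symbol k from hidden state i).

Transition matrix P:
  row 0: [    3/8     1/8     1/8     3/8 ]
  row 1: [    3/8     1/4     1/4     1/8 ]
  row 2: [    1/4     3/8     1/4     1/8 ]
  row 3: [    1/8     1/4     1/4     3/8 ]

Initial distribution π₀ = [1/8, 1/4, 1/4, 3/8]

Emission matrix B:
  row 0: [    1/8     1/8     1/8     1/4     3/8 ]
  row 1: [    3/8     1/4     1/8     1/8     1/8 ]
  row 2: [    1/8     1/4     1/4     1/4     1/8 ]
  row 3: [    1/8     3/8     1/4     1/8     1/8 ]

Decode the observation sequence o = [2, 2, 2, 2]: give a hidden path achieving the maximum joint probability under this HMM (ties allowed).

path = [3, 3, 3, 3]

t=0: δ = [1.562e-02, 3.125e-02, 6.250e-02, 9.375e-02]  (obs o_0=2)
t=1: δ = [1.953e-03, 2.930e-03, 5.859e-03, 8.789e-03]  ψ = [2, 2, 3, 3]  (obs o_1=2)
t=2: δ = [1.831e-04, 2.747e-04, 5.493e-04, 8.240e-04]  ψ = [2, 2, 3, 3]  (obs o_2=2)
t=3: δ = [1.717e-05, 2.575e-05, 5.150e-05, 7.725e-05]  ψ = [2, 2, 3, 3]  (obs o_3=2)
backtrack: best end state = 3; path = [3, 3, 3, 3]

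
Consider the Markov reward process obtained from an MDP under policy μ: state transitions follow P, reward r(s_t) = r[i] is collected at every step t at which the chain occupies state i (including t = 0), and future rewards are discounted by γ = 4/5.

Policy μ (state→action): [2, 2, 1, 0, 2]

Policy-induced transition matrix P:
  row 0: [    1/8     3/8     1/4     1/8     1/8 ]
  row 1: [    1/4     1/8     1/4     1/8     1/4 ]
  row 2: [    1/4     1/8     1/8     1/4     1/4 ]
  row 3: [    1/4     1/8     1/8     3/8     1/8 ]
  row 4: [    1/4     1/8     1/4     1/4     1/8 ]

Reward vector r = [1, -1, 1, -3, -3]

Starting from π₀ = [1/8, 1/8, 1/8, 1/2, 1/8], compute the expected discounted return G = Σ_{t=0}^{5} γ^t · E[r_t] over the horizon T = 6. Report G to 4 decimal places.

G = -4.4287

t=0: π = [0.1250, 0.1250, 0.1250, 0.5000, 0.1250], E[r] = -1.7500, γ^t·E[r] = -1.750000, running G = -1.750000
t=1: π = [0.2344, 0.1563, 0.1719, 0.2813, 0.1563], E[r] = -1.0625, γ^t·E[r] = -0.850000, running G = -2.600000
t=2: π = [0.2207, 0.1836, 0.1934, 0.2363, 0.1660], E[r] = -0.9766, γ^t·E[r] = -0.625000, running G = -3.225000
t=3: π = [0.2224, 0.1802, 0.1963, 0.2290, 0.1721], E[r] = -0.9648, γ^t·E[r] = -0.494000, running G = -3.719000
t=4: π = [0.2222, 0.1806, 0.1968, 0.2283, 0.1721], E[r] = -0.9626, γ^t·E[r] = -0.394300, running G = -4.113300
t=5: π = [0.2222, 0.1805, 0.1969, 0.2282, 0.1722], E[r] = -0.9626, γ^t·E[r] = -0.315415, running G = -4.428715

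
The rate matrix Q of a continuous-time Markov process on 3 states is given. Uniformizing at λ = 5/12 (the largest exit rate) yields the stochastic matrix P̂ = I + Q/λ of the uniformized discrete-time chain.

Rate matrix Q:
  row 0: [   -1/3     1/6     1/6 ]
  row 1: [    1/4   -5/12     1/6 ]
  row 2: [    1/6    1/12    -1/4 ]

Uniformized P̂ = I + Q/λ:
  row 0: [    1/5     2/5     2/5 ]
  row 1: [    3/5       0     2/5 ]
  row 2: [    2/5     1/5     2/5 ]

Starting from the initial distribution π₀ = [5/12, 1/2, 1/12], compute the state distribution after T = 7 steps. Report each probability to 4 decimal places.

t=0: π = [0.4167, 0.5000, 0.0833]
t=1: π = [0.4167, 0.1833, 0.4000]
t=2: π = [0.3533, 0.2467, 0.4000]
t=3: π = [0.3787, 0.2213, 0.4000]
t=4: π = [0.3685, 0.2315, 0.4000]
t=5: π = [0.3726, 0.2274, 0.4000]
t=6: π = [0.3710, 0.2290, 0.4000]
t=7: π = [0.3716, 0.2284, 0.4000]

π = [0.3716, 0.2284, 0.4000]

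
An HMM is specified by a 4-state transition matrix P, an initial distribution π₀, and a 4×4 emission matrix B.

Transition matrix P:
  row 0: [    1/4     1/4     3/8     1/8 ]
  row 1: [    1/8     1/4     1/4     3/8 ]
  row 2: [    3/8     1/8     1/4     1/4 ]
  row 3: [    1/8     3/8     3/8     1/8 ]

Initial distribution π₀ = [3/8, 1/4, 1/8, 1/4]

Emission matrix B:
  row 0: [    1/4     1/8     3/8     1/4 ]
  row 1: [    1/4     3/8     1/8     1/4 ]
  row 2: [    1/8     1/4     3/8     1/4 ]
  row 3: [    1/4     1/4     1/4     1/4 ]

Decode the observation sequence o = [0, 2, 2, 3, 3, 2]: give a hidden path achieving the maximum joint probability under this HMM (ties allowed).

path = [0, 2, 0, 2, 0, 2]

t=0: δ = [9.375e-02, 6.250e-02, 1.562e-02, 6.250e-02]  (obs o_0=0)
t=1: δ = [8.789e-03, 2.930e-03, 1.318e-02, 5.859e-03]  ψ = [0, 0, 0, 1]  (obs o_1=2)
t=2: δ = [1.854e-03, 2.747e-04, 1.236e-03, 8.240e-04]  ψ = [2, 0, 0, 2]  (obs o_2=2)
t=3: δ = [1.159e-04, 1.159e-04, 1.738e-04, 7.725e-05]  ψ = [0, 0, 0, 2]  (obs o_3=3)
t=4: δ = [1.629e-05, 7.242e-06, 1.086e-05, 1.086e-05]  ψ = [2, 0, 0, 1]  (obs o_4=3)
t=5: δ = [1.528e-06, 5.092e-07, 2.291e-06, 6.789e-07]  ψ = [0, 0, 0, 1]  (obs o_5=2)
backtrack: best end state = 2; path = [0, 2, 0, 2, 0, 2]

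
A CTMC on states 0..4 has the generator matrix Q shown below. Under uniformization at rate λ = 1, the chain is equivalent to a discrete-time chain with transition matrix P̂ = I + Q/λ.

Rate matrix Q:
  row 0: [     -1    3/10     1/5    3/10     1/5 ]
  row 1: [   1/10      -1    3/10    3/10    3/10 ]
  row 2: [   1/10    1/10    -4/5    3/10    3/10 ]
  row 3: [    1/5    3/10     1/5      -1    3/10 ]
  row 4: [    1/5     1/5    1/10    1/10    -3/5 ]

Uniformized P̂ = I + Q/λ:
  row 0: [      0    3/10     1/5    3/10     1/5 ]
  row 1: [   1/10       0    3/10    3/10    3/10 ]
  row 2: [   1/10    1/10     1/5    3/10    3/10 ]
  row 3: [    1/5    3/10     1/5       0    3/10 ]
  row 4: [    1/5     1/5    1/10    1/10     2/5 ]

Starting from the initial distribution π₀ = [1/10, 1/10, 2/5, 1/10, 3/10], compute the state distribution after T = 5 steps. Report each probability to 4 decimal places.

t=0: π = [0.1000, 0.1000, 0.4000, 0.1000, 0.3000]
t=1: π = [0.1300, 0.1600, 0.1800, 0.2100, 0.3200]
t=2: π = [0.1400, 0.1840, 0.1840, 0.1730, 0.3190]
t=3: π = [0.1352, 0.1761, 0.1865, 0.1843, 0.3179]
t=4: π = [0.1367, 0.1781, 0.1858, 0.1811, 0.3183]
t=5: π = [0.1363, 0.1776, 0.1860, 0.1820, 0.3182]

π = [0.1363, 0.1776, 0.1860, 0.1820, 0.3182]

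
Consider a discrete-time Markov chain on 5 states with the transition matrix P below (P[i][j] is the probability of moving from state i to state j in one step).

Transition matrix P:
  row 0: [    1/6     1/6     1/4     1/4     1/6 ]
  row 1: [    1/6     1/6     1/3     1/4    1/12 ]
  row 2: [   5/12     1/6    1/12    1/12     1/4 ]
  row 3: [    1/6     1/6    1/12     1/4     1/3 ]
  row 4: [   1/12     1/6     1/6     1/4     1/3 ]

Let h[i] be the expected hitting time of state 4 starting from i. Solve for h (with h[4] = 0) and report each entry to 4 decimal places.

h = [4.8713, 5.2574, 4.6337, 4.0990, 0.0000]

First-step conditioning: h[4] = 0; for i ≠ 4, h[i] = 1 + Σ_k P[i][k]·h[k].
  h[0] = 1 + 1/6·h[0] + 1/6·h[1] + 1/4·h[2] + 1/4·h[3]
  h[1] = 1 + 1/6·h[0] + 1/6·h[1] + 1/3·h[2] + 1/4·h[3]
  h[2] = 1 + 5/12·h[0] + 1/6·h[1] + 1/12·h[2] + 1/12·h[3]
  h[3] = 1 + 1/6·h[0] + 1/6·h[1] + 1/12·h[2] + 1/4·h[3]
Solving the 4×4 linear system over states ≠ 4 gives exactly h = [492/101, 531/101, 468/101, 414/101, 0] (h[4] = 0 is the target).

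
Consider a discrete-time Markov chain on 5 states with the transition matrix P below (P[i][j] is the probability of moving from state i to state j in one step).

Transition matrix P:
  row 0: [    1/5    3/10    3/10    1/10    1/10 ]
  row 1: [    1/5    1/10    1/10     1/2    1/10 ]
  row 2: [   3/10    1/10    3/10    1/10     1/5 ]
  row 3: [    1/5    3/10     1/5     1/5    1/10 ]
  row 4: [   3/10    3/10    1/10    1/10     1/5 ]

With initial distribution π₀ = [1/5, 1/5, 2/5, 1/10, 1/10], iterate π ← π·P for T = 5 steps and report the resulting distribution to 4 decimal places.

π = [0.2344, 0.2150, 0.2094, 0.2068, 0.1344]

t=0: π = [0.2000, 0.2000, 0.4000, 0.1000, 0.1000]
t=1: π = [0.2500, 0.1800, 0.2300, 0.1900, 0.1500]
t=2: π = [0.2380, 0.2180, 0.2150, 0.1910, 0.1380]
t=3: π = [0.2353, 0.2134, 0.2097, 0.2063, 0.1353]
t=4: π = [0.2345, 0.2154, 0.2096, 0.2060, 0.1345]
t=5: π = [0.2344, 0.2150, 0.2094, 0.2068, 0.1344]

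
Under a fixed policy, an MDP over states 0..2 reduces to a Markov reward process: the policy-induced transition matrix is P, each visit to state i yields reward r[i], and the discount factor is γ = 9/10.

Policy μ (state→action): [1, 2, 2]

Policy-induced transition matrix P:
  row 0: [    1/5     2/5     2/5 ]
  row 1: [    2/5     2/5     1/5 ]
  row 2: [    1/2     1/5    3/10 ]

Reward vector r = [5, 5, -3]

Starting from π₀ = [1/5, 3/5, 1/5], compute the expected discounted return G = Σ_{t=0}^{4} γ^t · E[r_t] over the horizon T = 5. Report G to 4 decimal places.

G = 11.7103

t=0: π = [0.2000, 0.6000, 0.2000], E[r] = 3.4000, γ^t·E[r] = 3.400000, running G = 3.400000
t=1: π = [0.3800, 0.3600, 0.2600], E[r] = 2.9200, γ^t·E[r] = 2.628000, running G = 6.028000
t=2: π = [0.3500, 0.3480, 0.3020], E[r] = 2.5840, γ^t·E[r] = 2.093040, running G = 8.121040
t=3: π = [0.3602, 0.3396, 0.3002], E[r] = 2.5984, γ^t·E[r] = 1.894234, running G = 10.015274
t=4: π = [0.3580, 0.3400, 0.3021], E[r] = 2.5835, γ^t·E[r] = 1.695047, running G = 11.710321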